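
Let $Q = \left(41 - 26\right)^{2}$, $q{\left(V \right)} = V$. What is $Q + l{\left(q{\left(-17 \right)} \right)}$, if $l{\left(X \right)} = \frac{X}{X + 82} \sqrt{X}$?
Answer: $225 - \frac{17 i \sqrt{17}}{65} \approx 225.0 - 1.0784 i$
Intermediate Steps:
$Q = 225$ ($Q = 15^{2} = 225$)
$l{\left(X \right)} = \frac{X^{\frac{3}{2}}}{82 + X}$ ($l{\left(X \right)} = \frac{X}{82 + X} \sqrt{X} = \frac{X^{\frac{3}{2}}}{82 + X}$)
$Q + l{\left(q{\left(-17 \right)} \right)} = 225 + \frac{\left(-17\right)^{\frac{3}{2}}}{82 - 17} = 225 + \frac{\left(-17\right) i \sqrt{17}}{65} = 225 + - 17 i \sqrt{17} \cdot \frac{1}{65} = 225 - \frac{17 i \sqrt{17}}{65}$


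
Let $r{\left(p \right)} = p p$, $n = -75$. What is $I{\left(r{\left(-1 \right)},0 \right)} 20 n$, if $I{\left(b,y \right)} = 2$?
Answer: $-3000$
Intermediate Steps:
$r{\left(p \right)} = p^{2}$
$I{\left(r{\left(-1 \right)},0 \right)} 20 n = 2 \cdot 20 \left(-75\right) = 40 \left(-75\right) = -3000$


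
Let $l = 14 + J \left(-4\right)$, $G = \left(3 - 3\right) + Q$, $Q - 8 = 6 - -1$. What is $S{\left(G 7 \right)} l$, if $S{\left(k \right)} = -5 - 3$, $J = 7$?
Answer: $112$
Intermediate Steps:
$Q = 15$ ($Q = 8 + \left(6 - -1\right) = 8 + \left(6 + 1\right) = 8 + 7 = 15$)
$G = 15$ ($G = \left(3 - 3\right) + 15 = 0 + 15 = 15$)
$S{\left(k \right)} = -8$ ($S{\left(k \right)} = -5 - 3 = -8$)
$l = -14$ ($l = 14 + 7 \left(-4\right) = 14 - 28 = -14$)
$S{\left(G 7 \right)} l = \left(-8\right) \left(-14\right) = 112$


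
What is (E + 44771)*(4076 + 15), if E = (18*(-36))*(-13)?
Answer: 217620745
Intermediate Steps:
E = 8424 (E = -648*(-13) = 8424)
(E + 44771)*(4076 + 15) = (8424 + 44771)*(4076 + 15) = 53195*4091 = 217620745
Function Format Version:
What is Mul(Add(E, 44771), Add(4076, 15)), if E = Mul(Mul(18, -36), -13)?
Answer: 217620745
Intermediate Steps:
E = 8424 (E = Mul(-648, -13) = 8424)
Mul(Add(E, 44771), Add(4076, 15)) = Mul(Add(8424, 44771), Add(4076, 15)) = Mul(53195, 4091) = 217620745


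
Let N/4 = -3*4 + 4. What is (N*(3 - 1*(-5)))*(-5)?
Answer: 1280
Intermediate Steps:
N = -32 (N = 4*(-3*4 + 4) = 4*(-12 + 4) = 4*(-8) = -32)
(N*(3 - 1*(-5)))*(-5) = -32*(3 - 1*(-5))*(-5) = -32*(3 + 5)*(-5) = -32*8*(-5) = -256*(-5) = 1280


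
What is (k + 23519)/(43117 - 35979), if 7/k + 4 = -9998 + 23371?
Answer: 157212759/47713961 ≈ 3.2949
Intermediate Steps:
k = 7/13369 (k = 7/(-4 + (-9998 + 23371)) = 7/(-4 + 13373) = 7/13369 ≈ 0.00052360)
(k + 23519)/(43117 - 35979) = (7/13369 + 23519)/(43117 - 35979) = (314425518/13369)/7138 = (314425518/13369)*(1/7138) = 157212759/47713961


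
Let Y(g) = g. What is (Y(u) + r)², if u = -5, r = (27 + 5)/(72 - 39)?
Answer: 17689/1089 ≈ 16.243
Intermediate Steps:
r = 32/33 ≈ 0.96970
(Y(u) + r)² = (-5 + 32/33)² = (-133/33)² = 17689/1089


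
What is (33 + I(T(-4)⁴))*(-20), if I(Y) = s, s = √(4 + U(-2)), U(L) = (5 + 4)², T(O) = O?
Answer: -660 - 20*√85 ≈ -844.39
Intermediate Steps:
U(L) = 81 (U(L) = 9² = 81)
s = √85 (s = √(4 + 81) = √85 ≈ 9.2195)
I(Y) = √85
(33 + I(T(-4)⁴))*(-20) = (33 + √85)*(-20) = -660 - 20*√85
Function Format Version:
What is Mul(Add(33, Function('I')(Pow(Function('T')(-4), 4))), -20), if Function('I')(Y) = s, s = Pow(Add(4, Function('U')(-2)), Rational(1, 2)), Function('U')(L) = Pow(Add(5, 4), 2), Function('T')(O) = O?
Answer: Add(-660, Mul(-20, Pow(85, Rational(1, 2)))) ≈ -844.39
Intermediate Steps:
Function('U')(L) = 81 (Function('U')(L) = Pow(9, 2) = 81)
s = Pow(85, Rational(1, 2)) (s = Pow(Add(4, 81), Rational(1, 2)) = Pow(85, Rational(1, 2)) ≈ 9.2195)
Function('I')(Y) = Pow(85, Rational(1, 2))
Mul(Add(33, Function('I')(Pow(Function('T')(-4), 4))), -20) = Mul(Add(33, Pow(85, Rational(1, 2))), -20) = Add(-660, Mul(-20, Pow(85, Rational(1, 2))))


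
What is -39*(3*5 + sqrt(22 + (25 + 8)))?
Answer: -585 - 39*sqrt(55) ≈ -874.23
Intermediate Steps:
-39*(3*5 + sqrt(22 + (25 + 8))) = -39*(15 + sqrt(22 + 33)) = -39*(15 + sqrt(55)) = -585 - 39*sqrt(55)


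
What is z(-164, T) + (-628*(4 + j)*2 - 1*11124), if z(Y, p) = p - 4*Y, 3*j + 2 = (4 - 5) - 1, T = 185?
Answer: -40897/3 ≈ -13632.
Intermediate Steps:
j = -4/3 (j = -2/3 + ((4 - 5) - 1)/3 = -2/3 + (-1 - 1)/3 = -2/3 + (1/3)*(-2) = -2/3 - 2/3 = -4/3 ≈ -1.3333)
z(-164, T) + (-628*(4 + j)*2 - 1*11124) = (185 - 4*(-164)) + (-628*(4 - 4/3)*2 - 1*11124) = (185 + 656) + (-5024*2/3 - 11124) = 841 + (-628*16/3 - 11124) = 841 + (-10048/3 - 11124) = 841 - 43420/3 = -40897/3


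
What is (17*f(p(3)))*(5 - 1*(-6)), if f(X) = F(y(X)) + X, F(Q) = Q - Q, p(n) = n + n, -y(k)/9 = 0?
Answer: 1122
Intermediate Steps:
y(k) = 0 (y(k) = -9*0 = 0)
p(n) = 2*n
F(Q) = 0
f(X) = X (f(X) = 0 + X = X)
(17*f(p(3)))*(5 - 1*(-6)) = (17*(2*3))*(5 - 1*(-6)) = (17*6)*(5 + 6) = 102*11 = 1122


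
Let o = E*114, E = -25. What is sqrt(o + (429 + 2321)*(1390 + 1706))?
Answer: 5*sqrt(340446) ≈ 2917.4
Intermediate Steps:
o = -2850 (o = -25*114 = -2850)
sqrt(o + (429 + 2321)*(1390 + 1706)) = sqrt(-2850 + (429 + 2321)*(1390 + 1706)) = sqrt(-2850 + 2750*3096) = sqrt(-2850 + 8514000) = sqrt(8511150) = 5*sqrt(340446)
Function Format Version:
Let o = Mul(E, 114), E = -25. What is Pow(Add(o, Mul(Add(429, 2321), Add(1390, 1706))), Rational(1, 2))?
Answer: Mul(5, Pow(340446, Rational(1, 2))) ≈ 2917.4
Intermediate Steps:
o = -2850 (o = Mul(-25, 114) = -2850)
Pow(Add(o, Mul(Add(429, 2321), Add(1390, 1706))), Rational(1, 2)) = Pow(Add(-2850, Mul(Add(429, 2321), Add(1390, 1706))), Rational(1, 2)) = Pow(Add(-2850, Mul(2750, 3096)), Rational(1, 2)) = Pow(Add(-2850, 8514000), Rational(1, 2)) = Pow(8511150, Rational(1, 2)) = Mul(5, Pow(340446, Rational(1, 2)))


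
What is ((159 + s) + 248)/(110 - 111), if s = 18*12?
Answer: -623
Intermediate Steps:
s = 216
((159 + s) + 248)/(110 - 111) = ((159 + 216) + 248)/(110 - 111) = (375 + 248)/(-1) = -1*623 = -623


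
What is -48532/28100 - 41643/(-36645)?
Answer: -1448302/2451725 ≈ -0.59073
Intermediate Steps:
-48532/28100 - 41643/(-36645) = -48532*1/28100 - 41643*(-1/36645) = -12133/7025 + 1983/1745 = -1448302/2451725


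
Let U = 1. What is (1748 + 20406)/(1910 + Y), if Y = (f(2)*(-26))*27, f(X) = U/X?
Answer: 22154/1559 ≈ 14.210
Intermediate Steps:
f(X) = 1/X
Y = -351 (Y = (-26/2)*27 = ((½)*(-26))*27 = -13*27 = -351)
(1748 + 20406)/(1910 + Y) = (1748 + 20406)/(1910 - 351) = 22154/1559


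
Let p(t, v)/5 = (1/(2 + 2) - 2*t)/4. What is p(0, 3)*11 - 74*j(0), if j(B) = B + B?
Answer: 55/16 ≈ 3.4375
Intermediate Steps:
j(B) = 2*B
p(t, v) = 5/16 - 5*t/2 (p(t, v) = 5*((1/(2 + 2) - 2*t)/4) = 5*((1/4 - 2*t)*(¼)) = 5*((¼ - 2*t)*(¼)) = 5*(1/16 - t/2) = 5/16 - 5*t/2)
p(0, 3)*11 - 74*j(0) = (5/16 - 5/2*0)*11 - 148*0 = (5/16 + 0)*11 - 74*0 = (5/16)*11 + 0 = 55/16 + 0 = 55/16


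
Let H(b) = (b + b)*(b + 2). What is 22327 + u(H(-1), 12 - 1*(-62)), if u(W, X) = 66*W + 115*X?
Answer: 30705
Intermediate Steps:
H(b) = 2*b*(2 + b) (H(b) = (2*b)*(2 + b) = 2*b*(2 + b))
22327 + u(H(-1), 12 - 1*(-62)) = 22327 + (66*(2*(-1)*(2 - 1)) + 115*(12 - 1*(-62))) = 22327 + (66*(2*(-1)*1) + 115*(12 + 62)) = 22327 + (66*(-2) + 115*74) = 22327 + (-132 + 8510) = 22327 + 8378 = 30705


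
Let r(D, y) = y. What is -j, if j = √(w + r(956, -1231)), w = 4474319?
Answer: -16*√17473 ≈ -2115.0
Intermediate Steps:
j = 16*√17473 (j = √(4474319 - 1231) = √4473088 = 16*√17473 ≈ 2115.0)
-j = -16*√17473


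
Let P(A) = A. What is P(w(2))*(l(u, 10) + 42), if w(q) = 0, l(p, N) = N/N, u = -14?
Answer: 0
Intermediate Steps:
l(p, N) = 1
P(w(2))*(l(u, 10) + 42) = 0*(1 + 42) = 0*43 = 0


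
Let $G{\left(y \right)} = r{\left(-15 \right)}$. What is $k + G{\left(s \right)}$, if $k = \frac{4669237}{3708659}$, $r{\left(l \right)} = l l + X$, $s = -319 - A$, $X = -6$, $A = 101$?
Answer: $\frac{816865558}{3708659} \approx 220.26$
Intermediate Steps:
$s = -420$ ($s = -319 - 101 = -420$)
$r{\left(l \right)} = -6 + l^{2}$ ($r{\left(l \right)} = l l - 6 = l^{2} - 6 = -6 + l^{2}$)
$k = \frac{4669237}{3708659}$ ($k = 4669237 \cdot \frac{1}{3708659} = \frac{4669237}{3708659} \approx 1.259$)
$G{\left(y \right)} = 219$ ($G{\left(y \right)} = -6 + \left(-15\right)^{2} = -6 + 225 = 219$)
$k + G{\left(s \right)} = \frac{4669237}{3708659} + 219 = \frac{816865558}{3708659}$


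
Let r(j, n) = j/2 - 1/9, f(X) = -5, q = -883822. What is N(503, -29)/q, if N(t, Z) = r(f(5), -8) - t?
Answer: 9101/15908796 ≈ 0.00057207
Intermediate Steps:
r(j, n) = -1/9 + j/2 (r(j, n) = j*(1/2) - 1*1/9 = j/2 - 1/9 = -1/9 + j/2)
N(t, Z) = -47/18 - t (N(t, Z) = (-1/9 + (1/2)*(-5)) - t = (-1/9 - 5/2) - t = -47/18 - t)
N(503, -29)/q = (-47/18 - 1*503)/(-883822) = (-47/18 - 503)*(-1/883822) = -9101/18*(-1/883822) = 9101/15908796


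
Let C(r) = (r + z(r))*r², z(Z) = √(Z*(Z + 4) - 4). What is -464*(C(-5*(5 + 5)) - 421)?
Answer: 58195344 - 2320000*√574 ≈ 2.6121e+6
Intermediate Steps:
z(Z) = √(-4 + Z*(4 + Z)) (z(Z) = √(Z*(4 + Z) - 4) = √(-4 + Z*(4 + Z)))
C(r) = r²*(r + √(-4 + r² + 4*r)) (C(r) = (r + √(-4 + r² + 4*r))*r² = r²*(r + √(-4 + r² + 4*r)))
-464*(C(-5*(5 + 5)) - 421) = -464*((-5*(5 + 5))²*(-5*(5 + 5) + √(-4 + (-5*(5 + 5))² + 4*(-5*(5 + 5)))) - 421) = -464*((-5*10)²*(-5*10 + √(-4 + (-5*10)² + 4*(-5*10))) - 421) = -464*((-50)²*(-50 + √(-4 + (-50)² + 4*(-50))) - 421) = -464*(2500*(-50 + √(-4 + 2500 - 200)) - 421) = -464*(2500*(-50 + √2296) - 421) = -464*(2500*(-50 + 2*√574) - 421) = -464*((-125000 + 5000*√574) - 421) = -464*(-125421 + 5000*√574) = 58195344 - 2320000*√574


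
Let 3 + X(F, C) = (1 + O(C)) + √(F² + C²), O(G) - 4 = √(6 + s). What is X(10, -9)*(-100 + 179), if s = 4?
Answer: 158 + 79*√10 + 79*√181 ≈ 1470.7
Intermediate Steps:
O(G) = 4 + √10 (O(G) = 4 + √(6 + 4) = 4 + √10)
X(F, C) = 2 + √10 + √(C² + F²) (X(F, C) = -3 + ((1 + (4 + √10)) + √(F² + C²)) = -3 + ((5 + √10) + √(C² + F²)) = -3 + (5 + √10 + √(C² + F²)) = 2 + √10 + √(C² + F²))
X(10, -9)*(-100 + 179) = (2 + √10 + √((-9)² + 10²))*(-100 + 179) = (2 + √10 + √(81 + 100))*79 = (2 + √10 + √181)*79 = 158 + 79*√10 + 79*√181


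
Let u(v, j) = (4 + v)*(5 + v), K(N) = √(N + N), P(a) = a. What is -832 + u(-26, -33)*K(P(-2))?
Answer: -832 + 924*I ≈ -832.0 + 924.0*I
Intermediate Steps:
K(N) = √2*√N (K(N) = √(2*N) = √2*√N)
-832 + u(-26, -33)*K(P(-2)) = -832 + (20 + (-26)² + 9*(-26))*(√2*√(-2)) = -832 + (20 + 676 - 234)*(√2*(I*√2)) = -832 + 462*(2*I) = -832 + 924*I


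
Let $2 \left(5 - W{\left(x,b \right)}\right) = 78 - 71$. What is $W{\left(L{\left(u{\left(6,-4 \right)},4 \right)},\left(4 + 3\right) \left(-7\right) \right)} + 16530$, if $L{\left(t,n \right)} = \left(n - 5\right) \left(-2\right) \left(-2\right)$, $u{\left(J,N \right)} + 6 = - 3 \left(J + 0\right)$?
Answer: $\frac{33063}{2} \approx 16532.0$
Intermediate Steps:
$u{\left(J,N \right)} = -6 - 3 J$ ($u{\left(J,N \right)} = -6 - 3 \left(J + 0\right) = -6 - 3 J$)
$L{\left(t,n \right)} = -20 + 4 n$ ($L{\left(t,n \right)} = \left(-5 + n\right) \left(-2\right) \left(-2\right) = \left(10 - 2 n\right) \left(-2\right) = -20 + 4 n$)
$W{\left(x,b \right)} = \frac{3}{2}$ ($W{\left(x,b \right)} = 5 - \frac{78 - 71}{2} = 5 - \frac{7}{2} = \frac{3}{2}$)
$W{\left(L{\left(u{\left(6,-4 \right)},4 \right)},\left(4 + 3\right) \left(-7\right) \right)} + 16530 = \frac{3}{2} + 16530 = \frac{33063}{2}$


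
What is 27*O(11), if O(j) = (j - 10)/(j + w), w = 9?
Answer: 27/20 ≈ 1.3500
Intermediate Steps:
O(j) = (-10 + j)/(9 + j) (O(j) = (j - 10)/(j + 9) = (-10 + j)/(9 + j))
27*O(11) = 27*((-10 + 11)/(9 + 11)) = 27*(1/20) = 27/20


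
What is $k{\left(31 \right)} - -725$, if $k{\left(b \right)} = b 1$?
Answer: $756$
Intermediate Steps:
$k{\left(b \right)} = b$
$k{\left(31 \right)} - -725 = 31 - -725 = 31 + 725 = 756$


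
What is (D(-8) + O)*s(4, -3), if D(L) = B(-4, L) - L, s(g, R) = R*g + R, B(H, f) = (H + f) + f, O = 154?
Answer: -2130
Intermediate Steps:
B(H, f) = H + 2*f
s(g, R) = R + R*g
D(L) = -4 + L (D(L) = (-4 + 2*L) - L = -4 + L)
(D(-8) + O)*s(4, -3) = ((-4 - 8) + 154)*(-3*(1 + 4)) = (-12 + 154)*(-3*5) = 142*(-15) = -2130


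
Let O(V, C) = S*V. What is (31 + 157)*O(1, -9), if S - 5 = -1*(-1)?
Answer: 1128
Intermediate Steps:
S = 6 (S = 5 - 1*(-1) = 5 + 1 = 6)
O(V, C) = 6*V
(31 + 157)*O(1, -9) = (31 + 157)*(6*1) = 188*6 = 1128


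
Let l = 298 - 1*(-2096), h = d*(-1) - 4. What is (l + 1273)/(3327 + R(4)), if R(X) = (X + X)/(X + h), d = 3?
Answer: 11001/9973 ≈ 1.1031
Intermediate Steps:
h = -7 (h = 3*(-1) - 4 = -3 - 4 = -7)
l = 2394 (l = 298 + 2096 = 2394)
R(X) = 2*X/(-7 + X) (R(X) = (X + X)/(X - 7) = (2*X)/(-7 + X) = 2*X/(-7 + X))
(l + 1273)/(3327 + R(4)) = (2394 + 1273)/(3327 + 2*4/(-7 + 4)) = 3667/(3327 + 2*4/(-3)) = 3667/(3327 + 2*4*(-⅓)) = 3667/(3327 - 8/3) = 3667/(9973/3) = 3667*(3/9973) = 11001/9973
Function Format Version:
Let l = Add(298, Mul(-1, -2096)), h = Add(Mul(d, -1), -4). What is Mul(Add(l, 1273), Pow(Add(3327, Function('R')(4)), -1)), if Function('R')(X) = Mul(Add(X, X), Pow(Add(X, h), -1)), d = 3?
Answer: Rational(11001, 9973) ≈ 1.1031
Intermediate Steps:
h = -7 (h = Add(Mul(3, -1), -4) = Add(-3, -4) = -7)
l = 2394 (l = Add(298, 2096) = 2394)
Function('R')(X) = Mul(2, X, Pow(Add(-7, X), -1)) (Function('R')(X) = Mul(Add(X, X), Pow(Add(X, -7), -1)) = Mul(Mul(2, X), Pow(Add(-7, X), -1)) = Mul(2, X, Pow(Add(-7, X), -1)))
Mul(Add(l, 1273), Pow(Add(3327, Function('R')(4)), -1)) = Mul(Add(2394, 1273), Pow(Add(3327, Mul(2, 4, Pow(Add(-7, 4), -1))), -1)) = Mul(3667, Pow(Add(3327, Mul(2, 4, Pow(-3, -1))), -1)) = Mul(3667, Pow(Add(3327, Mul(2, 4, Rational(-1, 3))), -1)) = Mul(3667, Pow(Add(3327, Rational(-8, 3)), -1)) = Mul(3667, Pow(Rational(9973, 3), -1)) = Mul(3667, Rational(3, 9973)) = Rational(11001, 9973)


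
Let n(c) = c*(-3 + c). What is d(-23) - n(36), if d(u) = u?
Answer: -1211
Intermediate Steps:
d(-23) - n(36) = -23 - 36*(-3 + 36) = -23 - 36*33 = -23 - 1*1188 = -23 - 1188 = -1211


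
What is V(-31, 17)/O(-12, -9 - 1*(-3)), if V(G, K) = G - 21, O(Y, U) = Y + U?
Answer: 26/9 ≈ 2.8889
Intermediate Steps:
O(Y, U) = U + Y
V(G, K) = -21 + G
V(-31, 17)/O(-12, -9 - 1*(-3)) = (-21 - 31)/((-9 - 1*(-3)) - 12) = -52/((-9 + 3) - 12) = -52/(-6 - 12) = -52/(-18) = -52*(-1/18) = 26/9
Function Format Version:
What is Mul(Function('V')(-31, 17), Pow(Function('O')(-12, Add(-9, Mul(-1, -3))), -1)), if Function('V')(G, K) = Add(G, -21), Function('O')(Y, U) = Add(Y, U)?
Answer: Rational(26, 9) ≈ 2.8889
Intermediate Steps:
Function('O')(Y, U) = Add(U, Y)
Function('V')(G, K) = Add(-21, G)
Mul(Function('V')(-31, 17), Pow(Function('O')(-12, Add(-9, Mul(-1, -3))), -1)) = Mul(Add(-21, -31), Pow(Add(Add(-9, Mul(-1, -3)), -12), -1)) = Mul(-52, Pow(Add(Add(-9, 3), -12), -1)) = Mul(-52, Pow(Add(-6, -12), -1)) = Mul(-52, Pow(-18, -1)) = Mul(-52, Rational(-1, 18)) = Rational(26, 9)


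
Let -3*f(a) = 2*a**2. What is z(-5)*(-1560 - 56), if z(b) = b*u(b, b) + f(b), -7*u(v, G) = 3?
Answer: 492880/21 ≈ 23470.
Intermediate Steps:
u(v, G) = -3/7 (u(v, G) = -1/7*3 = -3/7)
f(a) = -2*a**2/3
z(b) = -3*b/7 - 2*b**2/3 (z(b) = b*(-3/7) - 2*b**2/3 = -3*b/7 - 2*b**2/3)
z(-5)*(-1560 - 56) = ((1/21)*(-5)*(-9 - 14*(-5)))*(-1560 - 56) = ((1/21)*(-5)*(-9 + 70))*(-1616) = ((1/21)*(-5)*61)*(-1616) = -305/21*(-1616) = 492880/21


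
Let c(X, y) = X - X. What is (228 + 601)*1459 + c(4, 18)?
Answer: 1209511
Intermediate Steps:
c(X, y) = 0
(228 + 601)*1459 + c(4, 18) = (228 + 601)*1459 + 0 = 829*1459 + 0 = 1209511 + 0 = 1209511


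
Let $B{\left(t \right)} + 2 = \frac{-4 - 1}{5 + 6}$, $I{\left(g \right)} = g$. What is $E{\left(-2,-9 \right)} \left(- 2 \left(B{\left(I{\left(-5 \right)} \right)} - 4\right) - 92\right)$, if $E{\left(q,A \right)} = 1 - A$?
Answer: $- \frac{8700}{11} \approx -790.91$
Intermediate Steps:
$B{\left(t \right)} = - \frac{27}{11}$ ($B{\left(t \right)} = -2 + \frac{-4 - 1}{5 + 6} = -2 - \frac{5}{11} = - \frac{27}{11}$)
$E{\left(-2,-9 \right)} \left(- 2 \left(B{\left(I{\left(-5 \right)} \right)} - 4\right) - 92\right) = \left(1 - -9\right) \left(- 2 \left(- \frac{27}{11} - 4\right) - 92\right) = \left(1 + 9\right) \left(\left(-2\right) \left(- \frac{71}{11}\right) - 92\right) = 10 \left(\frac{142}{11} - 92\right) = 10 \left(- \frac{870}{11}\right) = - \frac{8700}{11}$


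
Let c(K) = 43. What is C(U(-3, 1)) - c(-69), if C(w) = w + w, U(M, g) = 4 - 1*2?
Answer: -39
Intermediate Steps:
U(M, g) = 2 (U(M, g) = 4 - 2 = 2)
C(w) = 2*w
C(U(-3, 1)) - c(-69) = 2*2 - 1*43 = 4 - 43 = -39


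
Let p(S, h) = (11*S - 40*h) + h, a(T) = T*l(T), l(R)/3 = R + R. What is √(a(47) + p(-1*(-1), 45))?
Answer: √11510 ≈ 107.28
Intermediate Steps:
l(R) = 6*R (l(R) = 3*(R + R) = 3*(2*R) = 6*R)
a(T) = 6*T² (a(T) = T*(6*T) = 6*T²)
p(S, h) = -39*h + 11*S (p(S, h) = (-40*h + 11*S) + h = -39*h + 11*S)
√(a(47) + p(-1*(-1), 45)) = √(6*47² + (-39*45 + 11*(-1*(-1)))) = √(6*2209 + (-1755 + 11*1)) = √(13254 + (-1755 + 11)) = √(13254 - 1744) = √11510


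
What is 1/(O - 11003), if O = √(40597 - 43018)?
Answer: -11003/121068430 - 3*I*√269/121068430 ≈ -9.0883e-5 - 4.0641e-7*I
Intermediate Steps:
O = 3*I*√269 (O = √(-2421) = 3*I*√269 ≈ 49.204*I)
1/(O - 11003) = 1/(3*I*√269 - 11003) = 1/(-11003 + 3*I*√269)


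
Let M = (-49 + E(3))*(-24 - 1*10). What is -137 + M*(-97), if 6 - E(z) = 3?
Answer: -151845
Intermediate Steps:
E(z) = 3 (E(z) = 6 - 1*3 = 6 - 3 = 3)
M = 1564 (M = (-49 + 3)*(-24 - 1*10) = -46*(-24 - 10) = -46*(-34) = 1564)
-137 + M*(-97) = -137 + 1564*(-97) = -137 - 151708 = -151845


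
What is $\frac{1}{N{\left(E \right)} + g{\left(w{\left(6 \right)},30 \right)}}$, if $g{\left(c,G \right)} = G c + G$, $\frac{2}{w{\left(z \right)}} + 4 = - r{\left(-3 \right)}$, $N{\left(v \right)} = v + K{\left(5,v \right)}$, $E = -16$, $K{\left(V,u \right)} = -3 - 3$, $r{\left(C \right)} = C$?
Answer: $- \frac{1}{52} \approx -0.019231$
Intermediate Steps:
$K{\left(V,u \right)} = -6$
$N{\left(v \right)} = -6 + v$ ($N{\left(v \right)} = v - 6 = -6 + v$)
$w{\left(z \right)} = -2$ ($w{\left(z \right)} = \frac{2}{-4 - -3} = \frac{2}{-4 + 3} = \frac{2}{-1} = 2 \left(-1\right) = -2$)
$g{\left(c,G \right)} = G + G c$
$\frac{1}{N{\left(E \right)} + g{\left(w{\left(6 \right)},30 \right)}} = \frac{1}{\left(-6 - 16\right) + 30 \left(1 - 2\right)} = \frac{1}{-22 + 30 \left(-1\right)} = \frac{1}{-22 - 30} = \frac{1}{-52} = - \frac{1}{52}$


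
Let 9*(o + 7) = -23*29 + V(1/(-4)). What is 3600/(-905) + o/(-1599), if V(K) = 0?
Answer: -10229390/2604771 ≈ -3.9272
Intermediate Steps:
o = -730/9 (o = -7 + (-23*29 + 0)/9 = -7 + (-667 + 0)/9 = -7 + (⅑)*(-667) = -7 - 667/9 = -730/9 ≈ -81.111)
3600/(-905) + o/(-1599) = 3600/(-905) - 730/9/(-1599) = 3600*(-1/905) - 730/9*(-1/1599) = -720/181 + 730/14391 = -10229390/2604771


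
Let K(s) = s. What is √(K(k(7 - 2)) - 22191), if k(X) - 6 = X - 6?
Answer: I*√22186 ≈ 148.95*I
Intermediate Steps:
k(X) = X (k(X) = 6 + (X - 6) = 6 + (-6 + X) = X)
√(K(k(7 - 2)) - 22191) = √((7 - 2) - 22191) = √(5 - 22191) = √(-22186) = I*√22186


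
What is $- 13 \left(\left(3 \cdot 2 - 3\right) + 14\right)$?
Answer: $-221$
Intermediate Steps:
$- 13 \left(\left(3 \cdot 2 - 3\right) + 14\right) = - 13 \left(\left(6 - 3\right) + 14\right) = - 13 \left(3 + 14\right) = \left(-13\right) 17 = -221$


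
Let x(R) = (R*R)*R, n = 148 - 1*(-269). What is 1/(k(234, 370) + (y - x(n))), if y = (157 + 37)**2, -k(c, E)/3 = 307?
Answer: -1/72474998 ≈ -1.3798e-8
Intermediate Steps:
k(c, E) = -921 (k(c, E) = -3*307 = -921)
y = 37636 (y = 194**2 = 37636)
n = 417 (n = 148 + 269 = 417)
x(R) = R**3 (x(R) = R**2*R = R**3)
1/(k(234, 370) + (y - x(n))) = 1/(-921 + (37636 - 1*417**3)) = 1/(-921 + (37636 - 1*72511713)) = 1/(-921 + (37636 - 72511713)) = 1/(-921 - 72474077) = 1/(-72474998) = -1/72474998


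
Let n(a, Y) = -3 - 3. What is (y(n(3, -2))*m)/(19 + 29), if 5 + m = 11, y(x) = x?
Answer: -3/4 ≈ -0.75000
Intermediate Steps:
n(a, Y) = -6
m = 6 (m = -5 + 11 = 6)
(y(n(3, -2))*m)/(19 + 29) = (-6*6)/(19 + 29) = -36/48 = -36*1/48 = -3/4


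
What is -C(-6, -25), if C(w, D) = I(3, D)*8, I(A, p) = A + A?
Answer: -48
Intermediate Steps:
I(A, p) = 2*A
C(w, D) = 48 (C(w, D) = (2*3)*8 = 6*8 = 48)
-C(-6, -25) = -1*48 = -48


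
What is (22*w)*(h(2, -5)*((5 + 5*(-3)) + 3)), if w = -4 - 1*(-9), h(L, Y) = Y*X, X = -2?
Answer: -7700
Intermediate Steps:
h(L, Y) = -2*Y (h(L, Y) = Y*(-2) = -2*Y)
w = 5 (w = -4 + 9 = 5)
(22*w)*(h(2, -5)*((5 + 5*(-3)) + 3)) = (22*5)*((-2*(-5))*((5 + 5*(-3)) + 3)) = 110*(10*((5 - 15) + 3)) = 110*(10*(-10 + 3)) = 110*(10*(-7)) = 110*(-70) = -7700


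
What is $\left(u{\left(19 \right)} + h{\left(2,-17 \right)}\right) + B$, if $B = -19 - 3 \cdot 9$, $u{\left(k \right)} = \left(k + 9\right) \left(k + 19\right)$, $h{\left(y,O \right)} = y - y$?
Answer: $1018$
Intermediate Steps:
$h{\left(y,O \right)} = 0$
$u{\left(k \right)} = \left(9 + k\right) \left(19 + k\right)$
$B = -46$ ($B = -19 - 27 = -46$)
$\left(u{\left(19 \right)} + h{\left(2,-17 \right)}\right) + B = \left(\left(171 + 19^{2} + 28 \cdot 19\right) + 0\right) - 46 = \left(\left(171 + 361 + 532\right) + 0\right) - 46 = \left(1064 + 0\right) - 46 = 1064 - 46 = 1018$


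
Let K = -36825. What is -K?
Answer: 36825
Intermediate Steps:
-K = -1*(-36825) = 36825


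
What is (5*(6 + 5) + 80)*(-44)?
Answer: -5940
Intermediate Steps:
(5*(6 + 5) + 80)*(-44) = (5*11 + 80)*(-44) = (55 + 80)*(-44) = 135*(-44) = -5940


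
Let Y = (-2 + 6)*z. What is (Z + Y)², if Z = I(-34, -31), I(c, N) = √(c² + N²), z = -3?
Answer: (12 - √2117)² ≈ 1156.7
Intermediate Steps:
I(c, N) = √(N² + c²)
Z = √2117 (Z = √((-31)² + (-34)²) = √(961 + 1156) = √2117 ≈ 46.011)
Y = -12 (Y = (-2 + 6)*(-3) = 4*(-3) = -12)
(Z + Y)² = (√2117 - 12)² = (-12 + √2117)²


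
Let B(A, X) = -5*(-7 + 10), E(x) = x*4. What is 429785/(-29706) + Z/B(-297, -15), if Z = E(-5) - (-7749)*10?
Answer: -51283791/9902 ≈ -5179.1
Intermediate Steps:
E(x) = 4*x
B(A, X) = -15 (B(A, X) = -5*3 = -15)
Z = 77470 (Z = 4*(-5) - (-7749)*10 = -20 - 287*(-270) = -20 + 77490 = 77470)
429785/(-29706) + Z/B(-297, -15) = 429785/(-29706) + 77470/(-15) = 429785*(-1/29706) + 77470*(-1/15) = -429785/29706 - 15494/3 = -51283791/9902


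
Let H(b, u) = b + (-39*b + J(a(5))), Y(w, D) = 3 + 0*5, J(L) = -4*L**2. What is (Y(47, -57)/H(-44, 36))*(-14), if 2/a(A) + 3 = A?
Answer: -7/278 ≈ -0.025180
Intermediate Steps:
a(A) = 2/(-3 + A)
Y(w, D) = 3 (Y(w, D) = 3 + 0 = 3)
H(b, u) = -4 - 38*b (H(b, u) = b + (-39*b - 4*4/(-3 + 5)**2) = b + (-39*b - 4*1**2) = b + (-39*b - 4*1) = b + (-39*b - 4) = b + (-4 - 39*b) = -4 - 38*b)
(Y(47, -57)/H(-44, 36))*(-14) = (3/(-4 - 38*(-44)))*(-14) = (3/(-4 + 1672))*(-14) = (3/1668)*(-14) = (3*(1/1668))*(-14) = (1/556)*(-14) = -7/278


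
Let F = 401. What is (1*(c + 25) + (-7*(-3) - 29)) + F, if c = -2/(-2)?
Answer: 419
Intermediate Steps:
c = 1 (c = -2*(-½) = 1)
(1*(c + 25) + (-7*(-3) - 29)) + F = (1*(1 + 25) + (-7*(-3) - 29)) + 401 = (1*26 + (21 - 29)) + 401 = (26 - 8) + 401 = 18 + 401 = 419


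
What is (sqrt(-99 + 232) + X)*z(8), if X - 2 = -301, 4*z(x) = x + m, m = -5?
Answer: -897/4 + 3*sqrt(133)/4 ≈ -215.60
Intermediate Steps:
z(x) = -5/4 + x/4 (z(x) = (x - 5)/4 = (-5 + x)/4 = -5/4 + x/4)
X = -299 (X = 2 - 301 = -299)
(sqrt(-99 + 232) + X)*z(8) = (sqrt(-99 + 232) - 299)*(-5/4 + (1/4)*8) = (sqrt(133) - 299)*(-5/4 + 2) = (-299 + sqrt(133))*(3/4) = -897/4 + 3*sqrt(133)/4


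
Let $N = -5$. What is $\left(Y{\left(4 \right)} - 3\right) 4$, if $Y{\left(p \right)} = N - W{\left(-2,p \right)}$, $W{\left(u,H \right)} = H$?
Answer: $-48$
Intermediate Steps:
$Y{\left(p \right)} = -5 - p$
$\left(Y{\left(4 \right)} - 3\right) 4 = \left(\left(-5 - 4\right) - 3\right) 4 = \left(-9 - 3\right) 4 = \left(-12\right) 4 = -48$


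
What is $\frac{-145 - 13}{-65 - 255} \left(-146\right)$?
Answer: $- \frac{5767}{80} \approx -72.088$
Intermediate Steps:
$\frac{-145 - 13}{-65 - 255} \left(-146\right) = - \frac{158}{-320} \left(-146\right) = \left(-158\right) \left(- \frac{1}{320}\right) \left(-146\right) = \frac{79}{160} \left(-146\right) = - \frac{5767}{80}$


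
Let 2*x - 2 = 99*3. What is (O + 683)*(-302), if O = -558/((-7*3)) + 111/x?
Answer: -448979474/2093 ≈ -2.1451e+5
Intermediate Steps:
x = 299/2 (x = 1 + (99*3)/2 = 1 + (1/2)*297 = 1 + 297/2 = 299/2 ≈ 149.50)
O = 57168/2093 (O = -558/((-7*3)) + 111/(299/2) = -558/(-21) + 111*(2/299) = -558*(-1/21) + 222/299 = 186/7 + 222/299 = 57168/2093 ≈ 27.314)
(O + 683)*(-302) = (57168/2093 + 683)*(-302) = (1486687/2093)*(-302) = -448979474/2093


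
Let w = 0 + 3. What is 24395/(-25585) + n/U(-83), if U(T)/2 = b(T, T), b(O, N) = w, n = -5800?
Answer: -124823/129 ≈ -967.62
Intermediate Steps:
w = 3
b(O, N) = 3
U(T) = 6 (U(T) = 2*3 = 6)
24395/(-25585) + n/U(-83) = 24395/(-25585) - 5800/6 = 24395*(-1/25585) - 5800*⅙ = -41/43 - 2900/3 = -124823/129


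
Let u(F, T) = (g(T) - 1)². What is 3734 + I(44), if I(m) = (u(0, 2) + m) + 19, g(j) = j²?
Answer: 3806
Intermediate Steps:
u(F, T) = (-1 + T²)² (u(F, T) = (T² - 1)² = (-1 + T²)²)
I(m) = 28 + m (I(m) = ((-1 + 2²)² + m) + 19 = ((-1 + 4)² + m) + 19 = (3² + m) + 19 = (9 + m) + 19 = 28 + m)
3734 + I(44) = 3734 + (28 + 44) = 3734 + 72 = 3806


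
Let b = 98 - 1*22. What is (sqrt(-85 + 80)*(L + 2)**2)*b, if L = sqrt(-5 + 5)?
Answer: 304*I*sqrt(5) ≈ 679.76*I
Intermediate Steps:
L = 0 (L = sqrt(0) = 0)
b = 76 (b = 98 - 22 = 76)
(sqrt(-85 + 80)*(L + 2)**2)*b = (sqrt(-85 + 80)*(0 + 2)**2)*76 = (sqrt(-5)*2**2)*76 = ((I*sqrt(5))*4)*76 = (4*I*sqrt(5))*76 = 304*I*sqrt(5)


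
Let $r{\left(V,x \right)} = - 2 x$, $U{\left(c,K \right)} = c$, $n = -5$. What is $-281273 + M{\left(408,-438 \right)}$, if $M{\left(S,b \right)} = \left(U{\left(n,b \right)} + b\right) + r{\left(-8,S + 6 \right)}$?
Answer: $-282544$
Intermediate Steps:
$M{\left(S,b \right)} = -17 + b - 2 S$ ($M{\left(S,b \right)} = \left(-5 + b\right) - 2 \left(S + 6\right) = \left(-5 + b\right) - 2 \left(6 + S\right) = \left(-5 + b\right) - \left(12 + 2 S\right) = -17 + b - 2 S$)
$-281273 + M{\left(408,-438 \right)} = -281273 - 1271 = -282544$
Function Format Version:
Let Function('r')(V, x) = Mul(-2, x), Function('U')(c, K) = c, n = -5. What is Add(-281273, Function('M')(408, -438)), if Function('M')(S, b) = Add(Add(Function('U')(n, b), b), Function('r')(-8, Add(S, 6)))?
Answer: -282544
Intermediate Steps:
Function('M')(S, b) = Add(-17, b, Mul(-2, S)) (Function('M')(S, b) = Add(Add(-5, b), Mul(-2, Add(S, 6))) = Add(Add(-5, b), Mul(-2, Add(6, S))) = Add(Add(-5, b), Add(-12, Mul(-2, S))) = Add(-17, b, Mul(-2, S)))
Add(-281273, Function('M')(408, -438)) = Add(-281273, Add(-17, -438, Mul(-2, 408))) = Add(-281273, Add(-17, -438, -816)) = Add(-281273, -1271) = -282544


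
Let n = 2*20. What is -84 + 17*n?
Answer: 596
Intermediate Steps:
n = 40
-84 + 17*n = -84 + 17*40 = -84 + 680 = 596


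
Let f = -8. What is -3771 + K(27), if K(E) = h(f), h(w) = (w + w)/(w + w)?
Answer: -3770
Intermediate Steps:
h(w) = 1 (h(w) = (2*w)/((2*w)) = (2*w)*(1/(2*w)) = 1)
K(E) = 1
-3771 + K(27) = -3771 + 1 = -3770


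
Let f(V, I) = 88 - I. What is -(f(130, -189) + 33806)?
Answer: -34083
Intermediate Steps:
-(f(130, -189) + 33806) = -((88 - 1*(-189)) + 33806) = -((88 + 189) + 33806) = -(277 + 33806) = -1*34083 = -34083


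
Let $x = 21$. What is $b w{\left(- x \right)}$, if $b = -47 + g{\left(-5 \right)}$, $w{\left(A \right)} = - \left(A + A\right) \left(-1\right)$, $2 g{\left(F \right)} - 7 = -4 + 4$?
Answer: $1827$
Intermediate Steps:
$g{\left(F \right)} = \frac{7}{2}$ ($g{\left(F \right)} = \frac{7}{2} + \frac{-4 + 4}{2} = \frac{7}{2} + \frac{1}{2} \cdot 0 = \frac{7}{2} + 0 = \frac{7}{2}$)
$w{\left(A \right)} = 2 A$ ($w{\left(A \right)} = - 2 A \left(-1\right) = - \left(-2\right) A = 2 A$)
$b = - \frac{87}{2}$ ($b = -47 + \frac{7}{2} = - \frac{87}{2} \approx -43.5$)
$b w{\left(- x \right)} = - \frac{87 \cdot 2 \left(\left(-1\right) 21\right)}{2} = - \frac{87 \cdot 2 \left(-21\right)}{2} = \left(- \frac{87}{2}\right) \left(-42\right) = 1827$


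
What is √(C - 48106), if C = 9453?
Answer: I*√38653 ≈ 196.6*I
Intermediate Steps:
√(C - 48106) = √(9453 - 48106) = √(-38653) = I*√38653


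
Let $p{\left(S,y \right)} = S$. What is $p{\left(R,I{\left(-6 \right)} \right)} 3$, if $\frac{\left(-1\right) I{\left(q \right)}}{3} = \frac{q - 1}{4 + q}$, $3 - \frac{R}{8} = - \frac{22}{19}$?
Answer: $\frac{1896}{19} \approx 99.789$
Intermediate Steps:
$R = \frac{632}{19}$ ($R = 24 - 8 \left(- \frac{22}{19}\right) = 24 - 8 \left(\left(-22\right) \frac{1}{19}\right) = 24 - - \frac{176}{19} = 24 + \frac{176}{19} = \frac{632}{19} \approx 33.263$)
$I{\left(q \right)} = - \frac{3 \left(-1 + q\right)}{4 + q}$ ($I{\left(q \right)} = - 3 \frac{q - 1}{4 + q} = - 3 \frac{-1 + q}{4 + q} = - \frac{3 \left(-1 + q\right)}{4 + q}$)
$p{\left(R,I{\left(-6 \right)} \right)} 3 = \frac{632}{19} \cdot 3 = \frac{1896}{19}$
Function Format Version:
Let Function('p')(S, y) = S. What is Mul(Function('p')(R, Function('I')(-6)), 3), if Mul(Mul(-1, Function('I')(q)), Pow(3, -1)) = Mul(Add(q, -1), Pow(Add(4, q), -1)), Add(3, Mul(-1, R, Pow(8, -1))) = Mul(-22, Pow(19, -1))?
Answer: Rational(1896, 19) ≈ 99.789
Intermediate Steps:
R = Rational(632, 19) (R = Add(24, Mul(-8, Mul(-22, Pow(19, -1)))) = Add(24, Mul(-8, Mul(-22, Rational(1, 19)))) = Add(24, Mul(-8, Rational(-22, 19))) = Add(24, Rational(176, 19)) = Rational(632, 19) ≈ 33.263)
Function('I')(q) = Mul(-3, Pow(Add(4, q), -1), Add(-1, q)) (Function('I')(q) = Mul(-3, Mul(Add(q, -1), Pow(Add(4, q), -1))) = Mul(-3, Mul(Add(-1, q), Pow(Add(4, q), -1))) = Mul(-3, Mul(Pow(Add(4, q), -1), Add(-1, q))) = Mul(-3, Pow(Add(4, q), -1), Add(-1, q)))
Mul(Function('p')(R, Function('I')(-6)), 3) = Mul(Rational(632, 19), 3) = Rational(1896, 19)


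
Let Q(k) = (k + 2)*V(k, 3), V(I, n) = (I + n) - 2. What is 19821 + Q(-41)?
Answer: 21381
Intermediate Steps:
V(I, n) = -2 + I + n
Q(k) = (1 + k)*(2 + k) (Q(k) = (k + 2)*(-2 + k + 3) = (2 + k)*(1 + k) = (1 + k)*(2 + k))
19821 + Q(-41) = 19821 + (1 - 41)*(2 - 41) = 19821 - 40*(-39) = 19821 + 1560 = 21381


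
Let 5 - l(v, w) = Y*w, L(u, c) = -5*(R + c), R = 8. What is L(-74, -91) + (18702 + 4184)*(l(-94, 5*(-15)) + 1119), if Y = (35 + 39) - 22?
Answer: 114979679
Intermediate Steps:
Y = 52 (Y = 74 - 22 = 52)
L(u, c) = -40 - 5*c (L(u, c) = -5*(8 + c) = -40 - 5*c)
l(v, w) = 5 - 52*w
L(-74, -91) + (18702 + 4184)*(l(-94, 5*(-15)) + 1119) = (-40 - 5*(-91)) + (18702 + 4184)*((5 - 260*(-15)) + 1119) = (-40 + 455) + 22886*((5 - 52*(-75)) + 1119) = 415 + 22886*((5 + 3900) + 1119) = 415 + 22886*(3905 + 1119) = 415 + 22886*5024 = 415 + 114979264 = 114979679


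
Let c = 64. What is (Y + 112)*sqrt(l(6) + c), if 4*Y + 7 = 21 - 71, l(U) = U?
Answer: 391*sqrt(70)/4 ≈ 817.83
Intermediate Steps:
Y = -57/4 (Y = -7/4 + (21 - 71)/4 = -7/4 + (1/4)*(-50) = -7/4 - 25/2 = -57/4 ≈ -14.250)
(Y + 112)*sqrt(l(6) + c) = (-57/4 + 112)*sqrt(6 + 64) = 391*sqrt(70)/4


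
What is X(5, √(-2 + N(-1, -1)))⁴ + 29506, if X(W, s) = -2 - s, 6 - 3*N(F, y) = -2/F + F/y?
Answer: 29499 + 24*I ≈ 29499.0 + 24.0*I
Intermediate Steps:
N(F, y) = 2 + 2/(3*F) - F/(3*y) (N(F, y) = 2 - (-2/F + F/y)/3 = 2 + (2/(3*F) - F/(3*y)) = 2 + 2/(3*F) - F/(3*y))
X(5, √(-2 + N(-1, -1)))⁴ + 29506 = (-2 - √(-2 + (2 + (⅔)/(-1) - ⅓*(-1)/(-1))))⁴ + 29506 = (-2 - √(-2 + (2 + (⅔)*(-1) - ⅓*(-1)*(-1))))⁴ + 29506 = (-2 - √(-2 + (2 - ⅔ - ⅓)))⁴ + 29506 = (-2 - √(-2 + 1))⁴ + 29506 = (-2 - √(-1))⁴ + 29506 = (-2 - I)⁴ + 29506 = 29506 + (-2 - I)⁴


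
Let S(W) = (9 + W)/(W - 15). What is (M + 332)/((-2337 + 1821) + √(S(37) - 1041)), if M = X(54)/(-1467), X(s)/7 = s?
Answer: -76731006/119814943 - 27037*I*√31427/119814943 ≈ -0.64041 - 0.040004*I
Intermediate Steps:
S(W) = (9 + W)/(-15 + W)
X(s) = 7*s
M = -42/163 (M = (7*54)/(-1467) = 378*(-1/1467) = -42/163 ≈ -0.25767)
(M + 332)/((-2337 + 1821) + √(S(37) - 1041)) = (-42/163 + 332)/((-2337 + 1821) + √((9 + 37)/(-15 + 37) - 1041)) = 54074/(163*(-516 + √(46/22 - 1041))) = 54074/(163*(-516 + √((1/22)*46 - 1041))) = 54074/(163*(-516 + √(23/11 - 1041))) = 54074/(163*(-516 + √(-11428/11))) = 54074/(163*(-516 + 2*I*√31427/11))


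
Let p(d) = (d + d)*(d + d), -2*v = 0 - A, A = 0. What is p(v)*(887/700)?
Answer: 0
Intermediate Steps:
v = 0 (v = -(0 - 1*0)/2 = -(0 + 0)/2 = -½*0 = 0)
p(d) = 4*d² (p(d) = (2*d)*(2*d) = 4*d²)
p(v)*(887/700) = (4*0²)*(887/700) = (4*0)*(887*(1/700)) = 0*(887/700) = 0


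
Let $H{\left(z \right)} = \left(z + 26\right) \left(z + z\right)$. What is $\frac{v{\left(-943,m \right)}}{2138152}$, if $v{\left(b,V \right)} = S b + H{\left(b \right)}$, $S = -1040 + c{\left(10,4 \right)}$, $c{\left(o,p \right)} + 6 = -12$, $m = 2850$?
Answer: $\frac{2829}{2218} \approx 1.2755$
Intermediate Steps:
$c{\left(o,p \right)} = -18$ ($c{\left(o,p \right)} = -6 - 12 = -18$)
$H{\left(z \right)} = 2 z \left(26 + z\right)$ ($H{\left(z \right)} = \left(26 + z\right) 2 z = 2 z \left(26 + z\right)$)
$S = -1058$ ($S = -1040 - 18 = -1058$)
$v{\left(b,V \right)} = - 1058 b + 2 b \left(26 + b\right)$
$\frac{v{\left(-943,m \right)}}{2138152} = \frac{2 \left(-943\right) \left(-503 - 943\right)}{2138152} = 2 \left(-943\right) \left(-1446\right) \frac{1}{2138152} = 2727156 \cdot \frac{1}{2138152} = \frac{2829}{2218}$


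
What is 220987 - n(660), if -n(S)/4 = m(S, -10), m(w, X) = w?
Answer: 223627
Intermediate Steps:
n(S) = -4*S
220987 - n(660) = 220987 - (-4)*660 = 220987 - 1*(-2640) = 220987 + 2640 = 223627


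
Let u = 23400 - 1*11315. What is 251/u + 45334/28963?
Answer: 555131103/350017855 ≈ 1.5860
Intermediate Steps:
u = 12085 (u = 23400 - 11315 = 12085)
251/u + 45334/28963 = 251/12085 + 45334/28963 = 555131103/350017855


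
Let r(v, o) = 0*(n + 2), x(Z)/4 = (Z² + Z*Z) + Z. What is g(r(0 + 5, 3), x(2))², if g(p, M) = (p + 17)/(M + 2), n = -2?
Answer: 289/1764 ≈ 0.16383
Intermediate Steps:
x(Z) = 4*Z + 8*Z² (x(Z) = 4*((Z² + Z*Z) + Z) = 4*((Z² + Z²) + Z) = 4*(2*Z² + Z) = 4*(Z + 2*Z²) = 4*Z + 8*Z²)
r(v, o) = 0 (r(v, o) = 0*(-2 + 2) = 0*0 = 0)
g(p, M) = (17 + p)/(2 + M)
g(r(0 + 5, 3), x(2))² = ((17 + 0)/(2 + 4*2*(1 + 2*2)))² = (17/(2 + 4*2*(1 + 4)))² = (17/(2 + 4*2*5))² = (17/(2 + 40))² = (17/42)² = 289/1764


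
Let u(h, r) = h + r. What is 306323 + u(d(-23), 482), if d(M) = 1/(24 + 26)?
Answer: 15340251/50 ≈ 3.0681e+5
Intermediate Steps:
d(M) = 1/50
306323 + u(d(-23), 482) = 306323 + (1/50 + 482) = 306323 + 24101/50 = 15340251/50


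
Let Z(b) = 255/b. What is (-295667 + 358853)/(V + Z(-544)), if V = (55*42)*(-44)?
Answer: -673984/1084165 ≈ -0.62166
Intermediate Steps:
V = -101640 (V = 2310*(-44) = -101640)
(-295667 + 358853)/(V + Z(-544)) = (-295667 + 358853)/(-101640 + 255/(-544)) = 63186/(-101640 + 255*(-1/544)) = 63186/(-101640 - 15/32) = 63186/(-3252495/32) = 63186*(-32/3252495) = -673984/1084165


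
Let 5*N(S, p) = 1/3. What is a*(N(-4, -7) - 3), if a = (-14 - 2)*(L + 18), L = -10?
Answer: 5632/15 ≈ 375.47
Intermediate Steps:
N(S, p) = 1/15 (N(S, p) = (⅕)/3 = (⅕)*(⅓) = 1/15)
a = -128 (a = (-14 - 2)*(-10 + 18) = -16*8 = -128)
a*(N(-4, -7) - 3) = -128*(1/15 - 3) = -128*(-44/15) = 5632/15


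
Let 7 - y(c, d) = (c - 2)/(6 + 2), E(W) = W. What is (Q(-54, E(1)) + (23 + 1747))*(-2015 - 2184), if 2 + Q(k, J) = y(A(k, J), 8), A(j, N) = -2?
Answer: -14910649/2 ≈ -7.4553e+6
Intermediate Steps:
y(c, d) = 29/4 - c/8 (y(c, d) = 7 - (c - 2)/(6 + 2) = 7 - (-2 + c)/8 = 7 - (-¼ + c/8) = 7 + (¼ - c/8) = 29/4 - c/8)
Q(k, J) = 11/2 (Q(k, J) = -2 + (29/4 - ⅛*(-2)) = -2 + (29/4 + ¼) = -2 + 15/2 = 11/2)
(Q(-54, E(1)) + (23 + 1747))*(-2015 - 2184) = (11/2 + (23 + 1747))*(-2015 - 2184) = (11/2 + 1770)*(-4199) = (3551/2)*(-4199) = -14910649/2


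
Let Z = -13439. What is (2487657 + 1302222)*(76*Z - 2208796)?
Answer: -12241915550640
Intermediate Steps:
(2487657 + 1302222)*(76*Z - 2208796) = (2487657 + 1302222)*(76*(-13439) - 2208796) = 3789879*(-1021364 - 2208796) = 3789879*(-3230160) = -12241915550640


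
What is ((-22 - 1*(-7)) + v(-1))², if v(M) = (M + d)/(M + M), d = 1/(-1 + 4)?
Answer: 1936/9 ≈ 215.11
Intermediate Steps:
d = ⅓ (d = 1/3 = ⅓ ≈ 0.33333)
v(M) = (⅓ + M)/(2*M) (v(M) = (M + ⅓)/(M + M) = (⅓ + M)/((2*M)) = (⅓ + M)*(1/(2*M)) = (⅓ + M)/(2*M))
((-22 - 1*(-7)) + v(-1))² = ((-22 - 1*(-7)) + (⅙)*(1 + 3*(-1))/(-1))² = ((-22 + 7) + (⅙)*(-1)*(1 - 3))² = (-15 + (⅙)*(-1)*(-2))² = (-15 + ⅓)² = (-44/3)² = 1936/9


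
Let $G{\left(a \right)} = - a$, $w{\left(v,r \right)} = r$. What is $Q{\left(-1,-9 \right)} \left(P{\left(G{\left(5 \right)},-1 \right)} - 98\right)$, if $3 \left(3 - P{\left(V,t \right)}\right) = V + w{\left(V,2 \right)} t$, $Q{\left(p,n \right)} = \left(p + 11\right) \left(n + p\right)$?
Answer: $\frac{27800}{3} \approx 9266.7$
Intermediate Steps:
$Q{\left(p,n \right)} = \left(11 + p\right) \left(n + p\right)$
$P{\left(V,t \right)} = 3 - \frac{2 t}{3} - \frac{V}{3}$ ($P{\left(V,t \right)} = 3 - \frac{V + 2 t}{3} = 3 - \left(\frac{V}{3} + \frac{2 t}{3}\right) = 3 - \frac{2 t}{3} - \frac{V}{3}$)
$Q{\left(-1,-9 \right)} \left(P{\left(G{\left(5 \right)},-1 \right)} - 98\right) = \left(\left(-1\right)^{2} + 11 \left(-9\right) + 11 \left(-1\right) - -9\right) \left(\left(3 - - \frac{2}{3} - \frac{\left(-1\right) 5}{3}\right) - 98\right) = \left(1 - 99 - 11 + 9\right) \left(\left(3 + \frac{2}{3} - - \frac{5}{3}\right) - 98\right) = - 100 \left(\left(3 + \frac{2}{3} + \frac{5}{3}\right) - 98\right) = - 100 \left(\frac{16}{3} - 98\right) = \left(-100\right) \left(- \frac{278}{3}\right) = \frac{27800}{3}$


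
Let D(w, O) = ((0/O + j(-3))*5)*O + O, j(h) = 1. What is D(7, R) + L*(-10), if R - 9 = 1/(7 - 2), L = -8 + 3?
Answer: 526/5 ≈ 105.20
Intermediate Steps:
L = -5
R = 46/5 (R = 9 + 1/(7 - 2) = 9 + 1/5 = 9 + ⅕ = 46/5 ≈ 9.2000)
D(w, O) = 6*O (D(w, O) = ((0/O + 1)*5)*O + O = ((0 + 1)*5)*O + O = (1*5)*O + O = 5*O + O = 6*O)
D(7, R) + L*(-10) = 6*(46/5) - 5*(-10) = 276/5 + 50 = 526/5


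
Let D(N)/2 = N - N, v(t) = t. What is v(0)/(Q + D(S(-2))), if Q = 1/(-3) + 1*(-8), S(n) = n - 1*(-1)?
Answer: 0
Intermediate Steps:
S(n) = 1 + n (S(n) = n + 1 = 1 + n)
Q = -25/3 (Q = -⅓ - 8 = -25/3 ≈ -8.3333)
D(N) = 0 (D(N) = 2*(N - N) = 2*0 = 0)
v(0)/(Q + D(S(-2))) = 0/(-25/3 + 0) = 0/(-25/3) = -3/25*0 = 0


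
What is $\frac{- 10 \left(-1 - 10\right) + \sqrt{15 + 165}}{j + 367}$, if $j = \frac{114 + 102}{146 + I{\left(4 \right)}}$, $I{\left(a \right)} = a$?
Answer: $\frac{2750}{9211} + \frac{150 \sqrt{5}}{9211} \approx 0.33497$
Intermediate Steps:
$j = \frac{36}{25}$ ($j = \frac{114 + 102}{146 + 4} = \frac{216}{150} = 216 \cdot \frac{1}{150} = \frac{36}{25} \approx 1.44$)
$\frac{- 10 \left(-1 - 10\right) + \sqrt{15 + 165}}{j + 367} = \frac{- 10 \left(-1 - 10\right) + \sqrt{15 + 165}}{\frac{36}{25} + 367} = \frac{\left(-10\right) \left(-11\right) + \sqrt{180}}{\frac{9211}{25}} = \left(110 + 6 \sqrt{5}\right) \frac{25}{9211} = \frac{2750}{9211} + \frac{150 \sqrt{5}}{9211}$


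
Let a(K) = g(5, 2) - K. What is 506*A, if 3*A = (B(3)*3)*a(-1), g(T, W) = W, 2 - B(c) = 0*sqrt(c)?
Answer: 3036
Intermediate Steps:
B(c) = 2 (B(c) = 2 - 0*sqrt(c) = 2 - 1*0 = 2 + 0 = 2)
a(K) = 2 - K
A = 6 (A = ((2*3)*(2 - 1*(-1)))/3 = (6*(2 + 1))/3 = (6*3)/3 = (1/3)*18 = 6)
506*A = 506*6 = 3036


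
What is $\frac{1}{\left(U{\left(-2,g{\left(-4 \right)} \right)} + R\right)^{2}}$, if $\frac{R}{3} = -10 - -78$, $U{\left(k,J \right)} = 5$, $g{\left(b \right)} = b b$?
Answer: $\frac{1}{43681} \approx 2.2893 \cdot 10^{-5}$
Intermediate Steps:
$g{\left(b \right)} = b^{2}$
$R = 204$ ($R = 3 \left(-10 - -78\right) = 3 \left(-10 + 78\right) = 3 \cdot 68 = 204$)
$\frac{1}{\left(U{\left(-2,g{\left(-4 \right)} \right)} + R\right)^{2}} = \frac{1}{\left(5 + 204\right)^{2}} = \frac{1}{209^{2}} = \frac{1}{43681}$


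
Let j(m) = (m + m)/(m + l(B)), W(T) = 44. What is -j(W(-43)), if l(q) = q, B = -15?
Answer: -88/29 ≈ -3.0345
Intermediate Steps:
j(m) = 2*m/(-15 + m) (j(m) = (m + m)/(m - 15) = (2*m)/(-15 + m) = 2*m/(-15 + m))
-j(W(-43)) = -2*44/(-15 + 44) = -2*44/29 = -1*88/29 = -88/29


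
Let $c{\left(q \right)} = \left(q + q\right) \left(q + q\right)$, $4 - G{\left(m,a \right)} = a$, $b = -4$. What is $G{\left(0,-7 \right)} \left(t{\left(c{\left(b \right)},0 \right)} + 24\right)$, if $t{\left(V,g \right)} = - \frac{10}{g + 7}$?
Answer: $\frac{1738}{7} \approx 248.29$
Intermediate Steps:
$G{\left(m,a \right)} = 4 - a$
$c{\left(q \right)} = 4 q^{2}$ ($c{\left(q \right)} = 2 q 2 q = 4 q^{2}$)
$t{\left(V,g \right)} = - \frac{10}{7 + g}$
$G{\left(0,-7 \right)} \left(t{\left(c{\left(b \right)},0 \right)} + 24\right) = \left(4 - -7\right) \left(- \frac{10}{7 + 0} + 24\right) = \left(4 + 7\right) \left(- \frac{10}{7} + 24\right) = 11 \left(\left(-10\right) \frac{1}{7} + 24\right) = 11 \left(- \frac{10}{7} + 24\right) = 11 \cdot \frac{158}{7} = \frac{1738}{7}$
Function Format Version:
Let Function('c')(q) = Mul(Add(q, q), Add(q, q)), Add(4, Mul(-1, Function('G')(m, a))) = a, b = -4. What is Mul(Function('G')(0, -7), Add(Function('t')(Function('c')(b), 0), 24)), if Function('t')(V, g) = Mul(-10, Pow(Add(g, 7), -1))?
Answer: Rational(1738, 7) ≈ 248.29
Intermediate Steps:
Function('G')(m, a) = Add(4, Mul(-1, a))
Function('c')(q) = Mul(4, Pow(q, 2)) (Function('c')(q) = Mul(Mul(2, q), Mul(2, q)) = Mul(4, Pow(q, 2)))
Function('t')(V, g) = Mul(-10, Pow(Add(7, g), -1))
Mul(Function('G')(0, -7), Add(Function('t')(Function('c')(b), 0), 24)) = Mul(Add(4, Mul(-1, -7)), Add(Mul(-10, Pow(Add(7, 0), -1)), 24)) = Mul(Add(4, 7), Add(Mul(-10, Pow(7, -1)), 24)) = Mul(11, Add(Mul(-10, Rational(1, 7)), 24)) = Mul(11, Add(Rational(-10, 7), 24)) = Mul(11, Rational(158, 7)) = Rational(1738, 7)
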